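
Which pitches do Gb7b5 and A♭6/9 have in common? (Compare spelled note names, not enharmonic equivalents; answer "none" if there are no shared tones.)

Bb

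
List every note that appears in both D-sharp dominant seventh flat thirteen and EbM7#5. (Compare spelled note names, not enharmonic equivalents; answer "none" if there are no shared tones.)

D-sharp dominant seventh flat thirteen = D#, F##, A#, C#, B.
EbM7#5 = Eb, G, B, D.
Shared: B.

B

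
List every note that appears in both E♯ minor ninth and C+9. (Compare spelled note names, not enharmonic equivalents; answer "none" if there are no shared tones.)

G#

E♯ minor ninth = E#, G#, B#, D#, F##.
C+9 = C, E, G#, Bb, D.
Shared: G#.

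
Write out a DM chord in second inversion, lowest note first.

A D F#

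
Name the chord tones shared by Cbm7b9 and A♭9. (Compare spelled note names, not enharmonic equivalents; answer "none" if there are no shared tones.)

Cbm7b9: Cb Ebb Gb Bbb Dbb
A♭9: Ab C Eb Gb Bb
Common to both → Gb.

Gb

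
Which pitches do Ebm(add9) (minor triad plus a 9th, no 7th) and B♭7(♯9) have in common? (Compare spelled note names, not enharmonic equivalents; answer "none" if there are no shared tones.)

Bb F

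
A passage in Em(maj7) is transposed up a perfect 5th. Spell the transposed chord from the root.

B  D  F♯  A♯

Transposed root: E → B (perfect 5th up). So we spell B minor-major seventh:
B — root
D — minor 3rd
F♯ — perfect 5th
A♯ — major 7th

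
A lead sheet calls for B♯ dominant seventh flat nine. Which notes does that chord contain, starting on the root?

B#, D##, F##, A#, C#

B♯ dominant seventh flat nine: dominant seventh flat nine on B#.
Root: B#
Major 3rd (3rd): D##
Perfect 5th (5th): F##
Minor 7th (7th): A#
Minor 9th (9th): C#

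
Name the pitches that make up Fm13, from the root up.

F  A♭  C  E♭  G  B♭  D

Fm13 is a minor thirteenth built on F.
root → F
3rd (minor 3rd) → A♭
5th (perfect 5th) → C
7th (minor 7th) → E♭
9th (major 9th) → G
11th (perfect 11th) → B♭
13th (major 13th) → D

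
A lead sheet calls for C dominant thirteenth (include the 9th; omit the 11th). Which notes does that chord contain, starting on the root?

C  E  G  B-flat  D  A

C dominant thirteenth: dominant thirteenth on C.
Root: C
Major 3rd (3rd): E
Perfect 5th (5th): G
Minor 7th (7th): B-flat
Major 9th (9th): D
Major 13th (13th): A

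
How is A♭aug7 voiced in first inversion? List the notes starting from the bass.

C, E, Gb, Ab

A♭aug7 = Ab–C–E–Gb; first inversion → third (C) lowest.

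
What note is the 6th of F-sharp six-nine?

D-sharp

Root of F-sharp six-nine = F-sharp. The 6th is a major 6th: F-sharp up a major 6th → D-sharp.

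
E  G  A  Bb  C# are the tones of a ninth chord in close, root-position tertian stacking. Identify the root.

A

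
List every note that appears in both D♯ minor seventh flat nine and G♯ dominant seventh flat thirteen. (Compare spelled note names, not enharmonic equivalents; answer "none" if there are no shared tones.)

D-sharp  F-sharp  E

D♯ minor seventh flat nine: D-sharp F-sharp A-sharp C-sharp E
G♯ dominant seventh flat thirteen: G-sharp B-sharp D-sharp F-sharp E
Common to both → D-sharp, F-sharp, E.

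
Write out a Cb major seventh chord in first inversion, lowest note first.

In root position, Cb major seventh is Cb–Eb–Gb–Bb.
First inversion puts the third (Eb) in the bass.

Eb – Gb – Bb – Cb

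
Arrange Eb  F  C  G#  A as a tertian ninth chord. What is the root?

F

Stacking in thirds gives F – A – C – Eb – G#, so F is the root — F dominant seventh sharp nine.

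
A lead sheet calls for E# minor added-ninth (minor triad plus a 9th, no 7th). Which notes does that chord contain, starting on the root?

E-sharp  G-sharp  B-sharp  F-double-sharp

E# minor added-ninth: minor added-ninth on E-sharp.
E-sharp — root
G-sharp — minor 3rd
B-sharp — perfect 5th
F-double-sharp — major 9th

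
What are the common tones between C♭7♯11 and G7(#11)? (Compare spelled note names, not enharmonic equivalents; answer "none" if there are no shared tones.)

F

C♭7♯11 = C♭, E♭, G♭, B𝄫, F.
G7(#11) = G, B, D, F, C♯.
Shared: F.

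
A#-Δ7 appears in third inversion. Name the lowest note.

A#-Δ7 in root position is A#–C#–E#–G##.
Third inversion places the seventh in the bass, which is G##.

G##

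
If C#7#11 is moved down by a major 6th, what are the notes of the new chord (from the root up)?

E – G# – B – D – A#

Transposed root: C# → E (major 6th down). So we spell E dominant seventh sharp eleven:
E — root
G# — major 3rd
B — perfect 5th
D — minor 7th
A# — augmented 11th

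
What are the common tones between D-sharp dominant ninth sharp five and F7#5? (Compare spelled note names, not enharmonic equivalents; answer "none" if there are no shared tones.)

D-sharp dominant ninth sharp five: D# F## A## C# E#
F7#5: F A C# Eb
Common to both → C#.

C#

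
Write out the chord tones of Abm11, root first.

Root A♭, quality minor eleventh:
root → A♭
3rd (minor 3rd) → C♭
5th (perfect 5th) → E♭
7th (minor 7th) → G♭
9th (major 9th) → B♭
11th (perfect 11th) → D♭

A♭, C♭, E♭, G♭, B♭, D♭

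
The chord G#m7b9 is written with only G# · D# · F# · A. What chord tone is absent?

B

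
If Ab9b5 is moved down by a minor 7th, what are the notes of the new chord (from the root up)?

Bb – D – Fb – Ab – C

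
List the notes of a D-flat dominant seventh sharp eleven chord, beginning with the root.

D-flat dominant seventh sharp eleven: dominant seventh sharp eleven on Db.
Root: Db
Major 3rd (3rd): F
Perfect 5th (5th): Ab
Minor 7th (7th): Cb
Augmented 11th (11th): G

Db – F – Ab – Cb – G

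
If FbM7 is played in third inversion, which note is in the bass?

FbM7 in root position is Fb–Ab–Cb–Eb.
Third inversion places the seventh in the bass, which is Eb.

Eb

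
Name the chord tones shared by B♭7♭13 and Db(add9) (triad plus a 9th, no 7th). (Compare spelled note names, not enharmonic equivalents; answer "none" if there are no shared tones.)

F, A♭

B♭7♭13: B♭ D F A♭ G♭
Db(add9): D♭ F A♭ E♭
Common to both → F, A♭.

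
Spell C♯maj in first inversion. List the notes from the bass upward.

E♯ – G♯ – C♯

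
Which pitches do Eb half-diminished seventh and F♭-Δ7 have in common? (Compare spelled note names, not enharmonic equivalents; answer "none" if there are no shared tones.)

Eb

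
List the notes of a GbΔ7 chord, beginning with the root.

Gb, Bb, Db, F

GbΔ7: major seventh on Gb.
Root: Gb
Major 3rd (3rd): Bb
Perfect 5th (5th): Db
Major 7th (7th): F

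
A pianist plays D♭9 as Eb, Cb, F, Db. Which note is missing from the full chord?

The full D♭9 chord is Db, F, Ab, Cb, Eb.
Comparing with the voicing, the perfect 5th (5th) — Ab — is absent.

Ab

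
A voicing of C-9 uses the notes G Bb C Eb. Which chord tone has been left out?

D

The full C-9 chord is C, Eb, G, Bb, D.
Comparing with the voicing, the major 9th (9th) — D — is absent.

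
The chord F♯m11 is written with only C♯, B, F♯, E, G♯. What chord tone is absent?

The full F♯m11 chord is F♯, A, C♯, E, G♯, B.
Comparing with the voicing, the minor 3rd (3rd) — A — is absent.

A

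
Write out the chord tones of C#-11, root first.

C♯ – E – G♯ – B – D♯ – F♯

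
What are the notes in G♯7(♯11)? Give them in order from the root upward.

G♯7(♯11): dominant seventh sharp eleven on G#.
- root: G#
- major 3rd: B#
- perfect 5th: D#
- minor 7th: F#
- augmented 11th: C##

G# – B# – D# – F# – C##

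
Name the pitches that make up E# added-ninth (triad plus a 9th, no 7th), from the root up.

E-sharp  G-double-sharp  B-sharp  F-double-sharp

E# added-ninth is an added-ninth built on E-sharp.
- root: E-sharp
- major 3rd: G-double-sharp
- perfect 5th: B-sharp
- major 9th: F-double-sharp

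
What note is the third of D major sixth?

F#

Root of D major sixth = D. The 3rd is a major 3rd: D up a major 3rd → F#.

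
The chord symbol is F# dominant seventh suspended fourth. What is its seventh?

Root of F# dominant seventh suspended fourth = F#. The 7th is a minor 7th: F# up a minor 7th → E.

E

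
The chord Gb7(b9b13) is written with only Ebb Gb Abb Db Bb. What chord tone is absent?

Fb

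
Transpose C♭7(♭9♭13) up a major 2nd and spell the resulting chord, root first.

Db, F, Ab, Cb, Ebb, Bbb

Transposed root: Cb → Db (major 2nd up). So we spell Db dominant seventh flat nine flat thirteen:
Root: Db
Major 3rd (3rd): F
Perfect 5th (5th): Ab
Minor 7th (7th): Cb
Minor 9th (9th): Ebb
Minor 13th (13th): Bbb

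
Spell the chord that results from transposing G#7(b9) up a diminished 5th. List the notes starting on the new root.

D, F#, A, C, Eb

G# up a diminished 5th → D. New chord: D dominant seventh flat nine.
- root: D
- major 3rd: F#
- perfect 5th: A
- minor 7th: C
- minor 9th: Eb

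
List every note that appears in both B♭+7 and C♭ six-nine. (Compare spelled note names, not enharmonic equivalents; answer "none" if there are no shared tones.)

Ab

B♭+7 = Bb, D, F#, Ab.
C♭ six-nine = Cb, Eb, Gb, Ab, Db.
Shared: Ab.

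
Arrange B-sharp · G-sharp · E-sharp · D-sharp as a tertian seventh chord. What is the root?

Stacking in thirds gives E-sharp – G-sharp – B-sharp – D-sharp, so E-sharp is the root — E-sharp minor seventh.

E-sharp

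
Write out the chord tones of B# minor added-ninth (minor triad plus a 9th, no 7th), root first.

B-sharp  D-sharp  F-double-sharp  C-double-sharp

Root B-sharp, quality minor added-ninth:
B-sharp — root
D-sharp — minor 3rd
F-double-sharp — perfect 5th
C-double-sharp — major 9th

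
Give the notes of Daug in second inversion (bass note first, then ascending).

Daug = D–F#–A#; second inversion → fifth (A#) lowest.

A#, D, F#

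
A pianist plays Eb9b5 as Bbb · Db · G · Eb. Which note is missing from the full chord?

The full Eb9b5 chord is Eb, G, Bbb, Db, F.
Comparing with the voicing, the major 9th (9th) — F — is absent.

F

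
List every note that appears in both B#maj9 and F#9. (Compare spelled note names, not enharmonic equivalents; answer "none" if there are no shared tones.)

B#maj9: B♯ D𝄪 F𝄪 A𝄪 C𝄪
F#9: F♯ A♯ C♯ E G♯
Common to both → none.

none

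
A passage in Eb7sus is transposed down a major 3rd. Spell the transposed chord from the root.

Transposed root: Eb → Cb (major 3rd down). So we spell Cb dominant seventh suspended fourth:
root → Cb
4th (perfect 4th) → Fb
5th (perfect 5th) → Gb
7th (minor 7th) → Bbb

Cb  Fb  Gb  Bbb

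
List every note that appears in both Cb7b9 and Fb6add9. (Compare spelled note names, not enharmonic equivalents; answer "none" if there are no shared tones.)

Cb  Gb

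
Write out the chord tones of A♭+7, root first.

Ab C E Gb

Root Ab, quality augmented seventh:
Ab — root
C — major 3rd
E — augmented 5th
Gb — minor 7th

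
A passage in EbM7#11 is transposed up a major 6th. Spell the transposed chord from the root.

C – E – G – B – F#

Eb up a major 6th → C. New chord: C major seventh sharp eleven.
C — root
E — major 3rd
G — perfect 5th
B — major 7th
F# — augmented 11th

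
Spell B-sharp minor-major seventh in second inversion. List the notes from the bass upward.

F-double-sharp, A-double-sharp, B-sharp, D-sharp

In root position, B-sharp minor-major seventh is B-sharp–D-sharp–F-double-sharp–A-double-sharp.
Second inversion puts the fifth (F-double-sharp) in the bass.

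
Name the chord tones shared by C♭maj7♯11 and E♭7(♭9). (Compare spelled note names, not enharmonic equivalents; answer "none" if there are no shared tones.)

Eb Bb

C♭maj7♯11 = Cb, Eb, Gb, Bb, F.
E♭7(♭9) = Eb, G, Bb, Db, Fb.
Shared: Eb, Bb.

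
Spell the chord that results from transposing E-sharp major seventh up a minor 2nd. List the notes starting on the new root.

F-sharp – A-sharp – C-sharp – E-sharp

E-sharp up a minor 2nd → F-sharp. New chord: F-sharp major seventh.
- root: F-sharp
- major 3rd: A-sharp
- perfect 5th: C-sharp
- major 7th: E-sharp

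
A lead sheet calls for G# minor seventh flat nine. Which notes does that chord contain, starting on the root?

G-sharp  B  D-sharp  F-sharp  A

G# minor seventh flat nine: minor seventh flat nine on G-sharp.
- root: G-sharp
- minor 3rd: B
- perfect 5th: D-sharp
- minor 7th: F-sharp
- minor 9th: A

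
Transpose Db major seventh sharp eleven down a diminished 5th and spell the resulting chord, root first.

A diminished 5th down from D-flat is G, so the new chord is G major seventh sharp eleven.
Root: G
Major 3rd (3rd): B
Perfect 5th (5th): D
Major 7th (7th): F-sharp
Augmented 11th (11th): C-sharp

G  B  D  F-sharp  C-sharp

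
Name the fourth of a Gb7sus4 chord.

Gb7sus4 is built on Gb; its 4th is a perfect 4th above the root.
A fourth above G uses the letter C, and the perfect 4th above Gb is Cb.

Cb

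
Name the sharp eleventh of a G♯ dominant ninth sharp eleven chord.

Root of G♯ dominant ninth sharp eleven = G#. The 11th is an augmented 11th: G# up an augmented 11th → C##.

C##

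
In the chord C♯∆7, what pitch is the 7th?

B#

C♯∆7 is built on C#; its 7th is a major 7th above the root.
A seventh above C uses the letter B, and the major 7th above C# is B#.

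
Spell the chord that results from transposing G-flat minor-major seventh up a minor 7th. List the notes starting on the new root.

F-flat, A-double-flat, C-flat, E-flat

A minor 7th up from G-flat is F-flat, so the new chord is F-flat minor-major seventh.
F-flat — root
A-double-flat — minor 3rd
C-flat — perfect 5th
E-flat — major 7th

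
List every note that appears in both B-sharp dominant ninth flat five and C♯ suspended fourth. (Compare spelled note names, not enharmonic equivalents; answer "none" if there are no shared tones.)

B-sharp dominant ninth flat five = B-sharp, D-double-sharp, F-sharp, A-sharp, C-double-sharp.
C♯ suspended fourth = C-sharp, F-sharp, G-sharp.
Shared: F-sharp.

F-sharp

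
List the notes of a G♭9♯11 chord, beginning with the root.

G♭, B♭, D♭, F♭, A♭, C

G♭9♯11: dominant ninth sharp eleven on G♭.
root → G♭
3rd (major 3rd) → B♭
5th (perfect 5th) → D♭
7th (minor 7th) → F♭
9th (major 9th) → A♭
11th (augmented 11th) → C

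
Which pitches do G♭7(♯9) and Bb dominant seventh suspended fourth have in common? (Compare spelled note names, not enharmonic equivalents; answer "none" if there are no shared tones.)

G♭7(♯9) = Gb, Bb, Db, Fb, A.
Bb dominant seventh suspended fourth = Bb, Eb, F, Ab.
Shared: Bb.

Bb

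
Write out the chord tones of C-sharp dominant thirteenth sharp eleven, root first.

C-sharp – E-sharp – G-sharp – B – D-sharp – F-double-sharp – A-sharp

C-sharp dominant thirteenth sharp eleven is a dominant thirteenth sharp eleven built on C-sharp.
root → C-sharp
3rd (major 3rd) → E-sharp
5th (perfect 5th) → G-sharp
7th (minor 7th) → B
9th (major 9th) → D-sharp
11th (augmented 11th) → F-double-sharp
13th (major 13th) → A-sharp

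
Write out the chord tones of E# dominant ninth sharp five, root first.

E-sharp, G-double-sharp, B-double-sharp, D-sharp, F-double-sharp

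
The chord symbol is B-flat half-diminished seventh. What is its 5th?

Fb

Root of B-flat half-diminished seventh = Bb. The 5th is a diminished 5th: Bb up a diminished 5th → Fb.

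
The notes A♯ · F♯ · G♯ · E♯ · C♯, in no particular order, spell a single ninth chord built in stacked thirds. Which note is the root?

Stacking in thirds gives F♯ – A♯ – C♯ – E♯ – G♯, so F♯ is the root — F♯ major ninth.

F♯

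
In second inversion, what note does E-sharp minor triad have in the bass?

B♯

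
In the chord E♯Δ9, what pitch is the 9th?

F##

Root of E♯Δ9 = E#. The 9th is a major 9th: E# up a major 9th → F##.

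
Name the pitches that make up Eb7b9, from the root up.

Eb7b9 is a dominant seventh flat nine built on E♭.
E♭ — root
G — major 3rd
B♭ — perfect 5th
D♭ — minor 7th
F♭ — minor 9th

E♭ – G – B♭ – D♭ – F♭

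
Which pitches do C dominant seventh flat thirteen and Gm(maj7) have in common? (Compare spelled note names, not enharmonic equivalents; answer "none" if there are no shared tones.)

G, Bb

C dominant seventh flat thirteen = C, E, G, Bb, Ab.
Gm(maj7) = G, Bb, D, F#.
Shared: G, Bb.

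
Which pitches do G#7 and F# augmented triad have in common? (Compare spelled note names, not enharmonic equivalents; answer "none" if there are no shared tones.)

F#

G#7: G# B# D# F#
F# augmented triad: F# A# C##
Common to both → F#.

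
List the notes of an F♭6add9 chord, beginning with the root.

Fb Ab Cb Db Gb

F♭6add9: six-nine on Fb.
root → Fb
3rd (major 3rd) → Ab
5th (perfect 5th) → Cb
6th (major 6th) → Db
9th (major 9th) → Gb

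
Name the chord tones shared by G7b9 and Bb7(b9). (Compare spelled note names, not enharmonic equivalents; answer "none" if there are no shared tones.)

D F Ab

G7b9 = G, B, D, F, Ab.
Bb7(b9) = Bb, D, F, Ab, Cb.
Shared: D, F, Ab.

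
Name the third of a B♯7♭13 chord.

D𝄪

Root of B♯7♭13 = B♯. The 3rd is a major 3rd: B♯ up a major 3rd → D𝄪.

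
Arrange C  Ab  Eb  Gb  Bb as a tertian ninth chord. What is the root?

Arranged so that each adjacent pair is a third by letter name: Ab – C – Eb – Gb – Bb.
The bottom of that stack, Ab, is the root (this is Ab dominant ninth).

Ab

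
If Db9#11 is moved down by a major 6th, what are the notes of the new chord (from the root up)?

Fb Ab Cb Ebb Gb Bb

Transposed root: Db → Fb (major 6th down). So we spell Fb dominant ninth sharp eleven:
Root: Fb
Major 3rd (3rd): Ab
Perfect 5th (5th): Cb
Minor 7th (7th): Ebb
Major 9th (9th): Gb
Augmented 11th (11th): Bb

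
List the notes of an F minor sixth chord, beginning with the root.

F, A-flat, C, D

F minor sixth is a minor sixth built on F.
- root: F
- minor 3rd: A-flat
- perfect 5th: C
- major 6th: D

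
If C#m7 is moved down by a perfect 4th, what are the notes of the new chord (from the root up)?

G♯, B, D♯, F♯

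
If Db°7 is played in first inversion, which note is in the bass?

Db°7 = Db–Fb–Abb–Cbb. First inversion → third in the bass = Fb.

Fb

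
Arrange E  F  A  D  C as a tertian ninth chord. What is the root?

Stacking in thirds gives D – F – A – C – E, so D is the root — D minor ninth.

D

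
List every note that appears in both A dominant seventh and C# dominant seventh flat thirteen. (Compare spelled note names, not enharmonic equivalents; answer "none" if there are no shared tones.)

A – C-sharp

A dominant seventh = A, C-sharp, E, G.
C# dominant seventh flat thirteen = C-sharp, E-sharp, G-sharp, B, A.
Shared: A, C-sharp.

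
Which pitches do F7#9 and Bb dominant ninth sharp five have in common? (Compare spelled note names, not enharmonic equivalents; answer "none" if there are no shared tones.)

C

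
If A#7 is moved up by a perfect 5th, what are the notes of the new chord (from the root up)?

Transposed root: A♯ → E♯ (perfect 5th up). So we spell E♯ dominant seventh:
Root: E♯
Major 3rd (3rd): G𝄪
Perfect 5th (5th): B♯
Minor 7th (7th): D♯

E♯ – G𝄪 – B♯ – D♯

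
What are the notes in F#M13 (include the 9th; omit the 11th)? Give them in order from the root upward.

F# – A# – C# – E# – G# – D#

F#M13: major thirteenth on F#.
root → F#
3rd (major 3rd) → A#
5th (perfect 5th) → C#
7th (major 7th) → E#
9th (major 9th) → G#
13th (major 13th) → D#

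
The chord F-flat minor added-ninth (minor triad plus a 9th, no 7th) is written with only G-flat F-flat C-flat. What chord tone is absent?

A-double-flat

F-flat minor added-ninth = F-flat, A-double-flat, C-flat, G-flat. The voicing lacks the 3rd (minor 3rd), A-double-flat.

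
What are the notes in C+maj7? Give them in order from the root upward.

C+maj7 is an augmented major seventh built on C.
- root: C
- major 3rd: E
- augmented 5th: G#
- major 7th: B

C E G# B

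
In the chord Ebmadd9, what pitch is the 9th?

Ebmadd9 is built on E♭; its 9th is a major 9th above the root.
A second above E uses the letter F, and the major 9th above E♭ is F.

F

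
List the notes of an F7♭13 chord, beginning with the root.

F A C Eb Db

F7♭13: dominant seventh flat thirteen on F.
- root: F
- major 3rd: A
- perfect 5th: C
- minor 7th: Eb
- minor 13th: Db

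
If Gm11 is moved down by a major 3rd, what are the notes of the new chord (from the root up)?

A major 3rd down from G is Eb, so the new chord is Eb minor eleventh.
- root: Eb
- minor 3rd: Gb
- perfect 5th: Bb
- minor 7th: Db
- major 9th: F
- perfect 11th: Ab

Eb Gb Bb Db F Ab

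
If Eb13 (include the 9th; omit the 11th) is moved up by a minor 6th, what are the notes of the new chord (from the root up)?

Cb  Eb  Gb  Bbb  Db  Ab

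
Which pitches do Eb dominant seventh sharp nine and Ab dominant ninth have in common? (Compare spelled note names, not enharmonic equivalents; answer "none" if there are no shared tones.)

E-flat, B-flat

Eb dominant seventh sharp nine = E-flat, G, B-flat, D-flat, F-sharp.
Ab dominant ninth = A-flat, C, E-flat, G-flat, B-flat.
Shared: E-flat, B-flat.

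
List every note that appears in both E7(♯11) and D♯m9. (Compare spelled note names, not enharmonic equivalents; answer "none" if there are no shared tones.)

A#

E7(♯11) = E, G#, B, D, A#.
D♯m9 = D#, F#, A#, C#, E#.
Shared: A#.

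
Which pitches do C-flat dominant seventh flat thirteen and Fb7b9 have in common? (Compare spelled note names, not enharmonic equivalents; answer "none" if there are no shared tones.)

C-flat dominant seventh flat thirteen: Cb Eb Gb Bbb Abb
Fb7b9: Fb Ab Cb Ebb Gbb
Common to both → Cb.

Cb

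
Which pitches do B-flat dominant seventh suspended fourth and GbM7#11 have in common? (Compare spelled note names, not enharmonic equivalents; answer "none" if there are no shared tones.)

B-flat dominant seventh suspended fourth = B♭, E♭, F, A♭.
GbM7#11 = G♭, B♭, D♭, F, C.
Shared: B♭, F.

B♭ F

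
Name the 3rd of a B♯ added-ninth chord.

D-double-sharp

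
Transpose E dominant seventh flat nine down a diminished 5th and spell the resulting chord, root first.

A#, C##, E#, G#, B

Transposed root: E → A# (diminished 5th down). So we spell A# dominant seventh flat nine:
- root: A#
- major 3rd: C##
- perfect 5th: E#
- minor 7th: G#
- minor 9th: B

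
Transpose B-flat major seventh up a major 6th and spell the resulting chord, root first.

G B D F#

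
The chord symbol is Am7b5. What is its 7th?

G

Am7b5 is built on A; its 7th is a minor 7th above the root.
A seventh above A uses the letter G, and the minor 7th above A is G.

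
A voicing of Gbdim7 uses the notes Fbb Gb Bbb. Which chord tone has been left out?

The full Gbdim7 chord is Gb, Bbb, Dbb, Fbb.
Comparing with the voicing, the diminished 5th (5th) — Dbb — is absent.

Dbb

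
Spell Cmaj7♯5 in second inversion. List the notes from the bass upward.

Cmaj7♯5 = C–E–G♯–B; second inversion → fifth (G♯) lowest.

G♯ – B – C – E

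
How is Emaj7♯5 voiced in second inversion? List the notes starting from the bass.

B♯, D♯, E, G♯

In root position, Emaj7♯5 is E–G♯–B♯–D♯.
Second inversion puts the fifth (B♯) in the bass.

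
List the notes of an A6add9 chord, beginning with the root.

Root A, quality six-nine:
root → A
3rd (major 3rd) → C#
5th (perfect 5th) → E
6th (major 6th) → F#
9th (major 9th) → B

A C# E F# B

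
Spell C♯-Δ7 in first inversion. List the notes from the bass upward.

In root position, C♯-Δ7 is C♯–E–G♯–B♯.
First inversion puts the third (E) in the bass.

E  G♯  B♯  C♯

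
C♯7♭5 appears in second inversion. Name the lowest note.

G

C♯7♭5 = C♯–E♯–G–B. Second inversion → fifth in the bass = G.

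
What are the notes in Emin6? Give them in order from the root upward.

E, G, B, C#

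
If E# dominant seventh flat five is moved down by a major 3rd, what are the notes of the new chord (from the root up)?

C# – E# – G – B

A major 3rd down from E# is C#, so the new chord is C# dominant seventh flat five.
- root: C#
- major 3rd: E#
- diminished 5th: G
- minor 7th: B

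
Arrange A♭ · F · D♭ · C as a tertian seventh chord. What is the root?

D♭

Arranged so that each adjacent pair is a third by letter name: D♭ – F – A♭ – C.
The bottom of that stack, D♭, is the root (this is D♭ major seventh).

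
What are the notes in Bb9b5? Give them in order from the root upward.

Bb D Fb Ab C

Root Bb, quality dominant ninth flat five:
Root: Bb
Major 3rd (3rd): D
Diminished 5th (5th): Fb
Minor 7th (7th): Ab
Major 9th (9th): C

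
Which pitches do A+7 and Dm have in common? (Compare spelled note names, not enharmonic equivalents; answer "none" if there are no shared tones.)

A+7 = A, C#, E#, G.
Dm = D, F, A.
Shared: A.

A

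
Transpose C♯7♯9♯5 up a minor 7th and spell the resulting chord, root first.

A minor 7th up from C# is B, so the new chord is B dominant seventh sharp nine sharp five.
Root: B
Major 3rd (3rd): D#
Augmented 5th (5th): F##
Minor 7th (7th): A
Augmented 9th (9th): C##

B – D# – F## – A – C##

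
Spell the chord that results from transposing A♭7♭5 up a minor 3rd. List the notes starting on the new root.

Transposed root: Ab → Cb (minor 3rd up). So we spell Cb dominant seventh flat five:
Root: Cb
Major 3rd (3rd): Eb
Diminished 5th (5th): Gbb
Minor 7th (7th): Bbb

Cb, Eb, Gbb, Bbb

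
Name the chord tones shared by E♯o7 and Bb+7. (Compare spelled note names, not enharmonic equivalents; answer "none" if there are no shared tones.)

D

E♯o7: E# G# B D
Bb+7: Bb D F# Ab
Common to both → D.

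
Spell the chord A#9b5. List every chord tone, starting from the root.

Root A#, quality dominant ninth flat five:
Root: A#
Major 3rd (3rd): C##
Diminished 5th (5th): E
Minor 7th (7th): G#
Major 9th (9th): B#

A#, C##, E, G#, B#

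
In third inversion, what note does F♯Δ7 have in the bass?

F♯Δ7 in root position is F#–A#–C#–E#.
Third inversion places the seventh in the bass, which is E#.

E#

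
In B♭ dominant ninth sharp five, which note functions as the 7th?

Ab

Root of B♭ dominant ninth sharp five = Bb. The 7th is a minor 7th: Bb up a minor 7th → Ab.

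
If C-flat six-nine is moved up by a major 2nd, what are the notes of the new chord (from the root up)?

Cb up a major 2nd → Db. New chord: Db six-nine.
root → Db
3rd (major 3rd) → F
5th (perfect 5th) → Ab
6th (major 6th) → Bb
9th (major 9th) → Eb

Db F Ab Bb Eb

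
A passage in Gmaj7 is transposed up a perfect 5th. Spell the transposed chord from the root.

D F♯ A C♯

G up a perfect 5th → D. New chord: D major seventh.
- root: D
- major 3rd: F♯
- perfect 5th: A
- major 7th: C♯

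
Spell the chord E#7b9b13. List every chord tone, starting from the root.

E#, G##, B#, D#, F#, C#

E#7b9b13 is a dominant seventh flat nine flat thirteen built on E#.
root → E#
3rd (major 3rd) → G##
5th (perfect 5th) → B#
7th (minor 7th) → D#
9th (minor 9th) → F#
13th (minor 13th) → C#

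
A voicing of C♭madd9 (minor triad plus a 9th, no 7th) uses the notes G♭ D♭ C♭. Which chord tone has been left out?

The full C♭madd9 chord is C♭, E𝄫, G♭, D♭.
Comparing with the voicing, the minor 3rd (3rd) — E𝄫 — is absent.

E𝄫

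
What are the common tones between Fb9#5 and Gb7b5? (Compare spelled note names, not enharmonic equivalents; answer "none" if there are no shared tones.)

F♭  G♭

Fb9#5: F♭ A♭ C E𝄫 G♭
Gb7b5: G♭ B♭ D𝄫 F♭
Common to both → F♭, G♭.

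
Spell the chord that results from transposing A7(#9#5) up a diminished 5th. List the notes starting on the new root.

Eb – G – B – Db – F#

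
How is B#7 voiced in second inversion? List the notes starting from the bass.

F## A# B# D##

In root position, B#7 is B#–D##–F##–A#.
Second inversion puts the fifth (F##) in the bass.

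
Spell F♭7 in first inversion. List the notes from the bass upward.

Ab  Cb  Ebb  Fb

In root position, F♭7 is Fb–Ab–Cb–Ebb.
First inversion puts the third (Ab) in the bass.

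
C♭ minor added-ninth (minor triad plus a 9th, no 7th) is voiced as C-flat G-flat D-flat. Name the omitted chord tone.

E-double-flat

C♭ minor added-ninth = C-flat, E-double-flat, G-flat, D-flat. The voicing lacks the 3rd (minor 3rd), E-double-flat.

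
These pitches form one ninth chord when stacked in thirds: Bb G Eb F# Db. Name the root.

Eb

Stacking in thirds gives Eb – G – Bb – Db – F#, so Eb is the root — Eb dominant seventh sharp nine.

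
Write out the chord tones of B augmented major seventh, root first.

B – D-sharp – F-double-sharp – A-sharp

B augmented major seventh: augmented major seventh on B.
Root: B
Major 3rd (3rd): D-sharp
Augmented 5th (5th): F-double-sharp
Major 7th (7th): A-sharp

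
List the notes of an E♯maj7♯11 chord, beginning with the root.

E♯, G𝄪, B♯, D𝄪, A𝄪

E♯maj7♯11 is a major seventh sharp eleven built on E♯.
E♯ — root
G𝄪 — major 3rd
B♯ — perfect 5th
D𝄪 — major 7th
A𝄪 — augmented 11th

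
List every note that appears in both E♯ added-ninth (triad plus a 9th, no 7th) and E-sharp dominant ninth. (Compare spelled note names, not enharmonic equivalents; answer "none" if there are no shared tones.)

E#, G##, B#, F##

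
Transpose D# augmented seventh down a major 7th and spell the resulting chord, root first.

E, G♯, B♯, D

A major 7th down from D♯ is E, so the new chord is E augmented seventh.
Root: E
Major 3rd (3rd): G♯
Augmented 5th (5th): B♯
Minor 7th (7th): D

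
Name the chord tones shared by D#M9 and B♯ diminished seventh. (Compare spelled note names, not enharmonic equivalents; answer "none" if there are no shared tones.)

D#M9 = D#, F##, A#, C##, E#.
B♯ diminished seventh = B#, D#, F#, A.
Shared: D#.

D#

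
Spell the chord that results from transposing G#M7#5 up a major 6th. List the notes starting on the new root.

Transposed root: G# → E# (major 6th up). So we spell E# augmented major seventh:
root → E#
3rd (major 3rd) → G##
5th (augmented 5th) → B##
7th (major 7th) → D##

E# – G## – B## – D##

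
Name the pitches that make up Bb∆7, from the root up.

Bb, D, F, A

Root Bb, quality major seventh:
root → Bb
3rd (major 3rd) → D
5th (perfect 5th) → F
7th (major 7th) → A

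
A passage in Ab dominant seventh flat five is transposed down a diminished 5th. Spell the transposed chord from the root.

D – F-sharp – A-flat – C

Transposed root: A-flat → D (diminished 5th down). So we spell D dominant seventh flat five:
- root: D
- major 3rd: F-sharp
- diminished 5th: A-flat
- minor 7th: C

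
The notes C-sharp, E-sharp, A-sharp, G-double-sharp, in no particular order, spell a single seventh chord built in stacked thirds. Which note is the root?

Stacking in thirds gives A-sharp – C-sharp – E-sharp – G-double-sharp, so A-sharp is the root — A-sharp minor-major seventh.

A-sharp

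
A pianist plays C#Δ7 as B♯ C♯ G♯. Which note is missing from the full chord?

E♯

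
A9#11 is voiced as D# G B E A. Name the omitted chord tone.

A9#11 = A, C#, E, G, B, D#. The voicing lacks the 3rd (major 3rd), C#.

C#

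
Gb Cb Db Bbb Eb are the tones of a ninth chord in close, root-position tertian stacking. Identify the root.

Stacking in thirds gives Cb – Eb – Gb – Bbb – Db, so Cb is the root — Cb dominant ninth.

Cb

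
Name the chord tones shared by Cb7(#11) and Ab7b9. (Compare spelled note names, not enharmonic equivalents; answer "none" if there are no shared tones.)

Eb  Gb  Bbb

Cb7(#11) = Cb, Eb, Gb, Bbb, F.
Ab7b9 = Ab, C, Eb, Gb, Bbb.
Shared: Eb, Gb, Bbb.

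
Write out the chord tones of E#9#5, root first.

Root E#, quality dominant ninth sharp five:
root → E#
3rd (major 3rd) → G##
5th (augmented 5th) → B##
7th (minor 7th) → D#
9th (major 9th) → F##

E#  G##  B##  D#  F##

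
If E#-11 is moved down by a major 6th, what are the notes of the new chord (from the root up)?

G#, B, D#, F#, A#, C#

Transposed root: E# → G# (major 6th down). So we spell G# minor eleventh:
- root: G#
- minor 3rd: B
- perfect 5th: D#
- minor 7th: F#
- major 9th: A#
- perfect 11th: C#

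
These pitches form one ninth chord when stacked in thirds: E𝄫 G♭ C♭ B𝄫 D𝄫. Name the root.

Stacking in thirds gives C♭ – E𝄫 – G♭ – B𝄫 – D𝄫, so C♭ is the root — C♭ minor seventh flat nine.

C♭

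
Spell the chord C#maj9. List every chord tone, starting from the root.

C# E# G# B# D#

C#maj9: major ninth on C#.
C# — root
E# — major 3rd
G# — perfect 5th
B# — major 7th
D# — major 9th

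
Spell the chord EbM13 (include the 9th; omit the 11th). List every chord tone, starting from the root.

EbM13 is a major thirteenth built on Eb.
Eb — root
G — major 3rd
Bb — perfect 5th
D — major 7th
F — major 9th
C — major 13th

Eb – G – Bb – D – F – C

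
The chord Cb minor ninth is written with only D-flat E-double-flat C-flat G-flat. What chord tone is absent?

The full Cb minor ninth chord is C-flat, E-double-flat, G-flat, B-double-flat, D-flat.
Comparing with the voicing, the minor 7th (7th) — B-double-flat — is absent.

B-double-flat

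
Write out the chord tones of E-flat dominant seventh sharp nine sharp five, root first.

E-flat dominant seventh sharp nine sharp five is a dominant seventh sharp nine sharp five built on E♭.
root → E♭
3rd (major 3rd) → G
5th (augmented 5th) → B
7th (minor 7th) → D♭
9th (augmented 9th) → F♯

E♭, G, B, D♭, F♯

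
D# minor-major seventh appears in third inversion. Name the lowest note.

D# minor-major seventh in root position is D-sharp–F-sharp–A-sharp–C-double-sharp.
Third inversion places the seventh in the bass, which is C-double-sharp.

C-double-sharp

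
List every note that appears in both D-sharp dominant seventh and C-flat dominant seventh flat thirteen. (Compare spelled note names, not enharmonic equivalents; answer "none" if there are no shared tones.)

D-sharp dominant seventh: D# F## A# C#
C-flat dominant seventh flat thirteen: Cb Eb Gb Bbb Abb
Common to both → none.

none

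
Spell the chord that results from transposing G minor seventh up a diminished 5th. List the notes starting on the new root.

D♭ F♭ A♭ C♭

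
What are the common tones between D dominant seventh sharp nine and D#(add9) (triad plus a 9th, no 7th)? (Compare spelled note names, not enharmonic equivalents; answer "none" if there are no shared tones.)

E#

D dominant seventh sharp nine: D F# A C E#
D#(add9): D# F## A# E#
Common to both → E#.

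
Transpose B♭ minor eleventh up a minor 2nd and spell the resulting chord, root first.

B♭ up a minor 2nd → C♭. New chord: C♭ minor eleventh.
C♭ — root
E𝄫 — minor 3rd
G♭ — perfect 5th
B𝄫 — minor 7th
D♭ — major 9th
F♭ — perfect 11th

C♭ – E𝄫 – G♭ – B𝄫 – D♭ – F♭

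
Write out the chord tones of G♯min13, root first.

G#  B  D#  F#  A#  C#  E#

Root G#, quality minor thirteenth:
- root: G#
- minor 3rd: B
- perfect 5th: D#
- minor 7th: F#
- major 9th: A#
- perfect 11th: C#
- major 13th: E#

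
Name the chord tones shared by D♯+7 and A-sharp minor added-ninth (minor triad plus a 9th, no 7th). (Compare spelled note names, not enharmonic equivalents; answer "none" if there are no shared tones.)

C#

D♯+7 = D#, F##, A##, C#.
A-sharp minor added-ninth = A#, C#, E#, B#.
Shared: C#.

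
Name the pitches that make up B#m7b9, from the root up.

B#  D#  F##  A#  C#

B#m7b9: minor seventh flat nine on B#.
B# — root
D# — minor 3rd
F## — perfect 5th
A# — minor 7th
C# — minor 9th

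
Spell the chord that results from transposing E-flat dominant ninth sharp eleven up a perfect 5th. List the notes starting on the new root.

A perfect 5th up from Eb is Bb, so the new chord is Bb dominant ninth sharp eleven.
Root: Bb
Major 3rd (3rd): D
Perfect 5th (5th): F
Minor 7th (7th): Ab
Major 9th (9th): C
Augmented 11th (11th): E

Bb – D – F – Ab – C – E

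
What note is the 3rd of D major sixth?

F#

D major sixth is built on D; its 3rd is a major 3rd above the root.
A third above D uses the letter F, and the major 3rd above D is F#.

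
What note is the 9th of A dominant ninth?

A dominant ninth is built on A; its 9th is a major 9th above the root.
A second above A uses the letter B, and the major 9th above A is B.

B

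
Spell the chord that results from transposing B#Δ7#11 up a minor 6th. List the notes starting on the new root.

G#, B#, D#, F##, C##

Transposed root: B# → G# (minor 6th up). So we spell G# major seventh sharp eleven:
- root: G#
- major 3rd: B#
- perfect 5th: D#
- major 7th: F##
- augmented 11th: C##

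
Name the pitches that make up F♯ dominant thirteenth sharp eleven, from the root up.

F-sharp, A-sharp, C-sharp, E, G-sharp, B-sharp, D-sharp

Root F-sharp, quality dominant thirteenth sharp eleven:
Root: F-sharp
Major 3rd (3rd): A-sharp
Perfect 5th (5th): C-sharp
Minor 7th (7th): E
Major 9th (9th): G-sharp
Augmented 11th (11th): B-sharp
Major 13th (13th): D-sharp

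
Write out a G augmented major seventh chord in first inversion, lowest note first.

B  D#  F#  G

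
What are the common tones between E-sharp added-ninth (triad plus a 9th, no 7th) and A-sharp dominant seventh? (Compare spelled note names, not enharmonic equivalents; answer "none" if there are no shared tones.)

E-sharp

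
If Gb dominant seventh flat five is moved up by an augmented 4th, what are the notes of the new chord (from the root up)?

C – E – Gb – Bb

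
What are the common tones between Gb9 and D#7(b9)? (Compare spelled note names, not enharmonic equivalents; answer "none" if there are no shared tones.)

none

Gb9 = Gb, Bb, Db, Fb, Ab.
D#7(b9) = D#, F##, A#, C#, E.
Shared: none.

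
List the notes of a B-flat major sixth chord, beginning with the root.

B-flat major sixth: major sixth on Bb.
Root: Bb
Major 3rd (3rd): D
Perfect 5th (5th): F
Major 6th (6th): G

Bb, D, F, G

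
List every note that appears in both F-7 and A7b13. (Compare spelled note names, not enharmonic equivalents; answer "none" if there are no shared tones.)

F

F-7: F A♭ C E♭
A7b13: A C♯ E G F
Common to both → F.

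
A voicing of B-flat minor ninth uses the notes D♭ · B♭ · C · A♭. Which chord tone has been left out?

F

The full B-flat minor ninth chord is B♭, D♭, F, A♭, C.
Comparing with the voicing, the perfect 5th (5th) — F — is absent.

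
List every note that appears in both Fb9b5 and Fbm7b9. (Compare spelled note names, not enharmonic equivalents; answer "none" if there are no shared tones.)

Fb9b5 = Fb, Ab, Cbb, Ebb, Gb.
Fbm7b9 = Fb, Abb, Cb, Ebb, Gbb.
Shared: Fb, Ebb.

Fb, Ebb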